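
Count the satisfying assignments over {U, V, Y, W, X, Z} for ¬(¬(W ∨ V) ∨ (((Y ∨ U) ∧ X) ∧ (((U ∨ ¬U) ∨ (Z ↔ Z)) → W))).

Initial set: {¬(¬(W ∨ V) ∨ (((Y ∨ U) ∧ X) ∧ (((U ∨ ¬U) ∨ (Z ↔ Z)) → W)))}.
¬(¬(W ∨ V) ∨ (((Y ∨ U) ∧ X) ∧ (((U ∨ ¬U) ∨ (Z ↔ Z)) → W))): α-rule — add ¬¬(W ∨ V), ¬(((Y ∨ U) ∧ X) ∧ (((U ∨ ¬U) ∨ (Z ↔ Z)) → W)).
¬¬(W ∨ V): β-rule — branch into W  //  V.
  branch 1 (add W):
    ¬(((Y ∨ U) ∧ X) ∧ (((U ∨ ¬U) ∨ (Z ↔ Z)) → W)): β-rule — branch into ¬((Y ∨ U) ∧ X)  //  ¬(((U ∨ ¬U) ∨ (Z ↔ Z)) → W).
      branch 1.1 (add ¬((Y ∨ U) ∧ X)):
        ¬((Y ∨ U) ∧ X): β-rule — branch into ¬(Y ∨ U)  //  ¬X.
          branch 1.1.1 (add ¬(Y ∨ U)):
            ¬(Y ∨ U): α-rule — add ¬Y, ¬U.
            ○ open, literals {U=0, W=1, Y=0}.
          branch 1.1.2 (add ¬X):
            ○ open, literals {W=1, X=0}.
      branch 1.2 (add ¬(((U ∨ ¬U) ∨ (Z ↔ Z)) → W)):
        ¬(((U ∨ ¬U) ∨ (Z ↔ Z)) → W): α-rule — add ((U ∨ ¬U) ∨ (Z ↔ Z)), ¬W.
        × closes — contains both W and ¬W.
  branch 2 (add V):
    ¬(((Y ∨ U) ∧ X) ∧ (((U ∨ ¬U) ∨ (Z ↔ Z)) → W)): β-rule — branch into ¬((Y ∨ U) ∧ X)  //  ¬(((U ∨ ¬U) ∨ (Z ↔ Z)) → W).
      branch 2.1 (add ¬((Y ∨ U) ∧ X)):
        ¬((Y ∨ U) ∧ X): β-rule — branch into ¬(Y ∨ U)  //  ¬X.
          branch 2.1.1 (add ¬(Y ∨ U)):
            ¬(Y ∨ U): α-rule — add ¬Y, ¬U.
            ○ open, literals {U=0, V=1, Y=0}.
          branch 2.1.2 (add ¬X):
            ○ open, literals {V=1, X=0}.
      branch 2.2 (add ¬(((U ∨ ¬U) ∨ (Z ↔ Z)) → W)):
        ¬(((U ∨ ¬U) ∨ (Z ↔ Z)) → W): α-rule — add ((U ∨ ¬U) ∨ (Z ↔ Z)), ¬W.
        ((U ∨ ¬U) ∨ (Z ↔ Z)): β-rule — branch into (U ∨ ¬U)  //  (Z ↔ Z).
          branch 2.2.1 (add (U ∨ ¬U)):
            (U ∨ ¬U): β-rule — branch into U  //  ¬U.
              branch 2.2.1.1 (add U):
                ○ open, literals {U=1, V=1, W=0}.
              branch 2.2.1.2 (add ¬U):
                ○ open, literals {U=0, V=1, W=0}.
          branch 2.2.2 (add (Z ↔ Z)):
            (Z ↔ Z): β-rule — branch into Z, Z  //  ¬Z, ¬Z.
              branch 2.2.2.1 (add Z, Z):
                ○ open, literals {V=1, W=0, Z=1}.
              branch 2.2.2.2 (add ¬Z, ¬Z):
                ○ open, literals {V=1, W=0, Z=0}.
1 branch closed, 8 open.
Each open branch fixes some atoms; the unmentioned ones are free. Counting distinct full assignments: branch {U=0, W=1, Y=0} (V, X, Z) contributes 8 new; branch {W=1, X=0} (U, V, Y, Z) contributes 12 new; branch {U=0, V=1, Y=0} (W, X, Z) contributes 4 new; branch {V=1, X=0} (U, Y, W, Z) contributes 6 new; branch {U=1, V=1, W=0} (Y, X, Z) contributes 4 new; branch {U=0, V=1, W=0} (Y, X, Z) contributes 2 new; branch {V=1, W=0, Z=1} (U, Y, X) contributes 0 new; branch {V=1, W=0, Z=0} (U, Y, X) contributes 0 new. Total: 36.

36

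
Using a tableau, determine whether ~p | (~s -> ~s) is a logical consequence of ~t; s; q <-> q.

Yes

Initial set: {T ~t; T s; T (q <-> q); F (~p | (~s -> ~s))}.
F (~p | (~s -> ~s)): α-rule — add F ~p, F (~s -> ~s).
F (~s -> ~s): α-rule — add T ~s, F ~s.
× closes — contains both s and ~s.
All 1 branch closes.
Every branch closed, so the premises entail the conclusion.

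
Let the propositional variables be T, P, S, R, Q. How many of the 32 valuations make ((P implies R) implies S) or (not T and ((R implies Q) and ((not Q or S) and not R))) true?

21

Initial set: {T (((P implies R) implies S) or (not T and ((R implies Q) and ((not Q or S) and not R))))}.
T (((P implies R) implies S) or (not T and ((R implies Q) and ((not Q or S) and not R)))): β-rule — branch into T ((P implies R) implies S)  //  T (not T and ((R implies Q) and ((not Q or S) and not R))).
  branch 1 (add T ((P implies R) implies S)):
    T ((P implies R) implies S): β-rule — branch into F (P implies R)  //  T S.
      branch 1.1 (add F (P implies R)):
        F (P implies R): α-rule — add T P, F R.
        ○ open, literals {P=1, R=0}.
      branch 1.2 (add T S):
        ○ open, literals {S=1}.
  branch 2 (add T (not T and ((R implies Q) and ((not Q or S) and not R)))):
    T (not T and ((R implies Q) and ((not Q or S) and not R))): α-rule — add T not T, T ((R implies Q) and ((not Q or S) and not R)).
    T ((R implies Q) and ((not Q or S) and not R)): α-rule — add T (R implies Q), T ((not Q or S) and not R).
    T ((not Q or S) and not R): α-rule — add T (not Q or S), T not R.
    T (R implies Q): β-rule — branch into F R  //  T Q.
      branch 2.1 (add F R):
        T (not Q or S): β-rule — branch into T not Q  //  T S.
          branch 2.1.1 (add T not Q):
            ○ open, literals {Q=0, R=0, T=0}.
          branch 2.1.2 (add T S):
            ○ open, literals {R=0, S=1, T=0}.
      branch 2.2 (add T Q):
        T (not Q or S): β-rule — branch into T not Q  //  T S.
          branch 2.2.1 (add T not Q):
            × closes — contains both Q and not Q.
          branch 2.2.2 (add T S):
            ○ open, literals {Q=1, R=0, S=1, T=0}.
1 branch closed, 5 open.
Each open branch fixes some atoms; the unmentioned ones are free. Counting distinct full assignments: branch {P=1, R=0} (T, S, Q) contributes 8 new; branch {S=1} (T, P, R, Q) contributes 12 new; branch {Q=0, R=0, T=0} (P, S) contributes 1 new; branch {R=0, S=1, T=0} (P, Q) contributes 0 new; branch {Q=1, R=0, S=1, T=0} (P) contributes 0 new. Total: 21.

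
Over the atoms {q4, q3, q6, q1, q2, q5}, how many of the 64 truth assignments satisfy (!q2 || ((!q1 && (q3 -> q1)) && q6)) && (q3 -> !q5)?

Initial set: {((!q2 || ((!q1 && (q3 -> q1)) && q6)) && (q3 -> !q5))}.
((!q2 || ((!q1 && (q3 -> q1)) && q6)) && (q3 -> !q5)): α-rule — add (!q2 || ((!q1 && (q3 -> q1)) && q6)), (q3 -> !q5).
(!q2 || ((!q1 && (q3 -> q1)) && q6)): β-rule — branch into !q2  //  ((!q1 && (q3 -> q1)) && q6).
  branch 1 (add !q2):
    (q3 -> !q5): β-rule — branch into !q3  //  !q5.
      branch 1.1 (add !q3):
        ○ open, literals {q2=false, q3=false}.
      branch 1.2 (add !q5):
        ○ open, literals {q2=false, q5=false}.
  branch 2 (add ((!q1 && (q3 -> q1)) && q6)):
    ((!q1 && (q3 -> q1)) && q6): α-rule — add (!q1 && (q3 -> q1)), q6.
    (!q1 && (q3 -> q1)): α-rule — add !q1, (q3 -> q1).
    (q3 -> !q5): β-rule — branch into !q3  //  !q5.
      branch 2.1 (add !q3):
        (q3 -> q1): β-rule — branch into !q3  //  q1.
          branch 2.1.1 (add !q3):
            ○ open, literals {q1=false, q3=false, q6=true}.
          branch 2.1.2 (add q1):
            × closes — contains both q1 and !q1.
      branch 2.2 (add !q5):
        (q3 -> q1): β-rule — branch into !q3  //  q1.
          branch 2.2.1 (add !q3):
            ○ open, literals {q1=false, q3=false, q5=false, q6=true}.
          branch 2.2.2 (add q1):
            × closes — contains both q1 and !q1.
2 branches closed, 4 open.
Each open branch fixes some atoms; the unmentioned ones are free. Counting distinct full assignments: branch {q2=false, q3=false} (q4, q6, q1, q5) contributes 16 new; branch {q2=false, q5=false} (q4, q3, q6, q1) contributes 8 new; branch {q1=false, q3=false, q6=true} (q4, q2, q5) contributes 4 new; branch {q1=false, q3=false, q5=false, q6=true} (q4, q2) contributes 0 new. Total: 28.

28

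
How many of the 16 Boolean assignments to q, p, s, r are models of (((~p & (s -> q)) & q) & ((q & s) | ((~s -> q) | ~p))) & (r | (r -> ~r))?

Initial set: {T ((((~p & (s -> q)) & q) & ((q & s) | ((~s -> q) | ~p))) & (r | (r -> ~r)))}.
T ((((~p & (s -> q)) & q) & ((q & s) | ((~s -> q) | ~p))) & (r | (r -> ~r))): α-rule — add T (((~p & (s -> q)) & q) & ((q & s) | ((~s -> q) | ~p))), T (r | (r -> ~r)).
T (((~p & (s -> q)) & q) & ((q & s) | ((~s -> q) | ~p))): α-rule — add T ((~p & (s -> q)) & q), T ((q & s) | ((~s -> q) | ~p)).
T ((~p & (s -> q)) & q): α-rule — add T (~p & (s -> q)), T q.
T (~p & (s -> q)): α-rule — add T ~p, T (s -> q).
T (r | (r -> ~r)): β-rule — branch into T r  //  T (r -> ~r).
  branch 1 (add T r):
    T ((q & s) | ((~s -> q) | ~p)): β-rule — branch into T (q & s)  //  T ((~s -> q) | ~p).
      branch 1.1 (add T (q & s)):
        T (q & s): α-rule — add T q, T s.
        T (s -> q): β-rule — branch into F s  //  T q.
          branch 1.1.1 (add F s):
            × closes — contains both s and ~s.
          branch 1.1.2 (add T q):
            ○ open, literals {p=F, q=T, r=T, s=T}.
      branch 1.2 (add T ((~s -> q) | ~p)):
        T (s -> q): β-rule — branch into F s  //  T q.
          branch 1.2.1 (add F s):
            T ((~s -> q) | ~p): β-rule — branch into T (~s -> q)  //  T ~p.
              branch 1.2.1.1 (add T (~s -> q)):
                T (~s -> q): β-rule — branch into F ~s  //  T q.
                  branch 1.2.1.1.1 (add F ~s):
                    × closes — contains both s and ~s.
                  branch 1.2.1.1.2 (add T q):
                    ○ open, literals {p=F, q=T, r=T, s=F}.
              branch 1.2.1.2 (add T ~p):
                ○ open, literals {p=F, q=T, r=T, s=F}.
          branch 1.2.2 (add T q):
            T ((~s -> q) | ~p): β-rule — branch into T (~s -> q)  //  T ~p.
              branch 1.2.2.1 (add T (~s -> q)):
                T (~s -> q): β-rule — branch into F ~s  //  T q.
                  branch 1.2.2.1.1 (add F ~s):
                    ○ open, literals {p=F, q=T, r=T, s=T}.
                  branch 1.2.2.1.2 (add T q):
                    ○ open, literals {p=F, q=T, r=T}.
              branch 1.2.2.2 (add T ~p):
                ○ open, literals {p=F, q=T, r=T}.
  branch 2 (add T (r -> ~r)):
    T ((q & s) | ((~s -> q) | ~p)): β-rule — branch into T (q & s)  //  T ((~s -> q) | ~p).
      branch 2.1 (add T (q & s)):
        T (q & s): α-rule — add T q, T s.
        T (s -> q): β-rule — branch into F s  //  T q.
          branch 2.1.1 (add F s):
            × closes — contains both s and ~s.
          branch 2.1.2 (add T q):
            T (r -> ~r): β-rule — branch into F r  //  T ~r.
              branch 2.1.2.1 (add F r):
                ○ open, literals {p=F, q=T, r=F, s=T}.
              branch 2.1.2.2 (add T ~r):
                ○ open, literals {p=F, q=T, r=F, s=T}.
      branch 2.2 (add T ((~s -> q) | ~p)):
        T (s -> q): β-rule — branch into F s  //  T q.
          branch 2.2.1 (add F s):
            T (r -> ~r): β-rule — branch into F r  //  T ~r.
              branch 2.2.1.1 (add F r):
                T ((~s -> q) | ~p): β-rule — branch into T (~s -> q)  //  T ~p.
                  branch 2.2.1.1.1 (add T (~s -> q)):
                    T (~s -> q): β-rule — branch into F ~s  //  T q.
                      branch 2.2.1.1.1.1 (add F ~s):
                        × closes — contains both s and ~s.
                      branch 2.2.1.1.1.2 (add T q):
                        ○ open, literals {p=F, q=T, r=F, s=F}.
                  branch 2.2.1.1.2 (add T ~p):
                    ○ open, literals {p=F, q=T, r=F, s=F}.
              branch 2.2.1.2 (add T ~r):
                T ((~s -> q) | ~p): β-rule — branch into T (~s -> q)  //  T ~p.
                  branch 2.2.1.2.1 (add T (~s -> q)):
                    T (~s -> q): β-rule — branch into F ~s  //  T q.
                      branch 2.2.1.2.1.1 (add F ~s):
                        × closes — contains both s and ~s.
                      branch 2.2.1.2.1.2 (add T q):
                        ○ open, literals {p=F, q=T, r=F, s=F}.
                  branch 2.2.1.2.2 (add T ~p):
                    ○ open, literals {p=F, q=T, r=F, s=F}.
          branch 2.2.2 (add T q):
            T (r -> ~r): β-rule — branch into F r  //  T ~r.
              branch 2.2.2.1 (add F r):
                T ((~s -> q) | ~p): β-rule — branch into T (~s -> q)  //  T ~p.
                  branch 2.2.2.1.1 (add T (~s -> q)):
                    T (~s -> q): β-rule — branch into F ~s  //  T q.
                      branch 2.2.2.1.1.1 (add F ~s):
                        ○ open, literals {p=F, q=T, r=F, s=T}.
                      branch 2.2.2.1.1.2 (add T q):
                        ○ open, literals {p=F, q=T, r=F}.
                  branch 2.2.2.1.2 (add T ~p):
                    ○ open, literals {p=F, q=T, r=F}.
              branch 2.2.2.2 (add T ~r):
                T ((~s -> q) | ~p): β-rule — branch into T (~s -> q)  //  T ~p.
                  branch 2.2.2.2.1 (add T (~s -> q)):
                    T (~s -> q): β-rule — branch into F ~s  //  T q.
                      branch 2.2.2.2.1.1 (add F ~s):
                        ○ open, literals {p=F, q=T, r=F, s=T}.
                      branch 2.2.2.2.1.2 (add T q):
                        ○ open, literals {p=F, q=T, r=F}.
                  branch 2.2.2.2.2 (add T ~p):
                    ○ open, literals {p=F, q=T, r=F}.
5 branches closed, 18 open.
Each open branch fixes some atoms; the unmentioned ones are free. Counting distinct full assignments: branch {p=F, q=T, r=T, s=T} (none free) contributes 1 new; branch {p=F, q=T, r=T, s=F} (none free) contributes 1 new; branch {p=F, q=T, r=T, s=F} (none free) contributes 0 new; branch {p=F, q=T, r=T, s=T} (none free) contributes 0 new; branch {p=F, q=T, r=T} (s) contributes 0 new; branch {p=F, q=T, r=T} (s) contributes 0 new; branch {p=F, q=T, r=F, s=T} (none free) contributes 1 new; branch {p=F, q=T, r=F, s=T} (none free) contributes 0 new; branch {p=F, q=T, r=F, s=F} (none free) contributes 1 new; branch {p=F, q=T, r=F, s=F} (none free) contributes 0 new; branch {p=F, q=T, r=F, s=F} (none free) contributes 0 new; branch {p=F, q=T, r=F, s=F} (none free) contributes 0 new; branch {p=F, q=T, r=F, s=T} (none free) contributes 0 new; branch {p=F, q=T, r=F} (s) contributes 0 new; branch {p=F, q=T, r=F} (s) contributes 0 new; branch {p=F, q=T, r=F, s=T} (none free) contributes 0 new; branch {p=F, q=T, r=F} (s) contributes 0 new; branch {p=F, q=T, r=F} (s) contributes 0 new. Total: 4.

4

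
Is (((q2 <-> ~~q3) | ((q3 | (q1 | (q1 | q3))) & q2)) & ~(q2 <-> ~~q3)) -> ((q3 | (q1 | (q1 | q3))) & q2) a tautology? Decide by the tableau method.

Assume the negation and expand:
Initial set: {~((((q2 <-> ~~q3) | ((q3 | (q1 | (q1 | q3))) & q2)) & ~(q2 <-> ~~q3)) -> ((q3 | (q1 | (q1 | q3))) & q2))}.
~((((q2 <-> ~~q3) | ((q3 | (q1 | (q1 | q3))) & q2)) & ~(q2 <-> ~~q3)) -> ((q3 | (q1 | (q1 | q3))) & q2)): α-rule — add (((q2 <-> ~~q3) | ((q3 | (q1 | (q1 | q3))) & q2)) & ~(q2 <-> ~~q3)), ~((q3 | (q1 | (q1 | q3))) & q2).
(((q2 <-> ~~q3) | ((q3 | (q1 | (q1 | q3))) & q2)) & ~(q2 <-> ~~q3)): α-rule — add ((q2 <-> ~~q3) | ((q3 | (q1 | (q1 | q3))) & q2)), ~(q2 <-> ~~q3).
~((q3 | (q1 | (q1 | q3))) & q2): β-rule — branch into ~(q3 | (q1 | (q1 | q3)))  //  ~q2.
  branch 1 (add ~(q3 | (q1 | (q1 | q3)))):
    ~(q3 | (q1 | (q1 | q3))): α-rule — add ~q3, ~(q1 | (q1 | q3)).
    ~(q1 | (q1 | q3)): α-rule — add ~q1, ~(q1 | q3).
    ~(q1 | q3): α-rule — add ~q1, ~q3.
    ((q2 <-> ~~q3) | ((q3 | (q1 | (q1 | q3))) & q2)): β-rule — branch into (q2 <-> ~~q3)  //  ((q3 | (q1 | (q1 | q3))) & q2).
      branch 1.1 (add (q2 <-> ~~q3)):
        ~(q2 <-> ~~q3): β-rule — branch into q2, ~~~q3  //  ~q2, ~~q3.
          branch 1.1.1 (add q2, ~~~q3):
            ~~~q3: drop double negation, giving ~q3.
            (q2 <-> ~~q3): β-rule — branch into q2, ~~q3  //  ~q2, ~~~q3.
              branch 1.1.1.1 (add q2, ~~q3):
                ~~q3: drop double negation, giving q3.
                × closes — contains both q3 and ~q3.
              branch 1.1.1.2 (add ~q2, ~~~q3):
                × closes — contains both q2 and ~q2.
          branch 1.1.2 (add ~q2, ~~q3):
            ~~q3: drop double negation, giving q3.
            × closes — contains both q3 and ~q3.
      branch 1.2 (add ((q3 | (q1 | (q1 | q3))) & q2)):
        ((q3 | (q1 | (q1 | q3))) & q2): α-rule — add (q3 | (q1 | (q1 | q3))), q2.
        ~(q2 <-> ~~q3): β-rule — branch into q2, ~~~q3  //  ~q2, ~~q3.
          branch 1.2.1 (add q2, ~~~q3):
            ~~~q3: drop double negation, giving ~q3.
            (q3 | (q1 | (q1 | q3))): β-rule — branch into q3  //  (q1 | (q1 | q3)).
              branch 1.2.1.1 (add q3):
                × closes — contains both q3 and ~q3.
              branch 1.2.1.2 (add (q1 | (q1 | q3))):
                (q1 | (q1 | q3)): β-rule — branch into q1  //  (q1 | q3).
                  branch 1.2.1.2.1 (add q1):
                    × closes — contains both q1 and ~q1.
                  branch 1.2.1.2.2 (add (q1 | q3)):
                    (q1 | q3): β-rule — branch into q1  //  q3.
                      branch 1.2.1.2.2.1 (add q1):
                        × closes — contains both q1 and ~q1.
                      branch 1.2.1.2.2.2 (add q3):
                        × closes — contains both q3 and ~q3.
          branch 1.2.2 (add ~q2, ~~q3):
            × closes — contains both q2 and ~q2.
  branch 2 (add ~q2):
    ((q2 <-> ~~q3) | ((q3 | (q1 | (q1 | q3))) & q2)): β-rule — branch into (q2 <-> ~~q3)  //  ((q3 | (q1 | (q1 | q3))) & q2).
      branch 2.1 (add (q2 <-> ~~q3)):
        ~(q2 <-> ~~q3): β-rule — branch into q2, ~~~q3  //  ~q2, ~~q3.
          branch 2.1.1 (add q2, ~~~q3):
            × closes — contains both q2 and ~q2.
          branch 2.1.2 (add ~q2, ~~q3):
            ~~q3: drop double negation, giving q3.
            (q2 <-> ~~q3): β-rule — branch into q2, ~~q3  //  ~q2, ~~~q3.
              branch 2.1.2.1 (add q2, ~~q3):
                × closes — contains both q2 and ~q2.
              branch 2.1.2.2 (add ~q2, ~~~q3):
                ~~~q3: drop double negation, giving ~q3.
                × closes — contains both q3 and ~q3.
      branch 2.2 (add ((q3 | (q1 | (q1 | q3))) & q2)):
        ((q3 | (q1 | (q1 | q3))) & q2): α-rule — add (q3 | (q1 | (q1 | q3))), q2.
        × closes — contains both q2 and ~q2.
All 12 branches close.
Every branch closed, so the negation is unsatisfiable and the formula is valid.

Valid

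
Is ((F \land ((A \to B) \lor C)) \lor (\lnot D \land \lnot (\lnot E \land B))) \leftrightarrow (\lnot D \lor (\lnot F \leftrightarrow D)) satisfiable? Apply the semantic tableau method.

Initial set: {(((F \land ((A \to B) \lor C)) \lor (\lnot D \land \lnot (\lnot E \land B))) \leftrightarrow (\lnot D \lor (\lnot F \leftrightarrow D)))}.
(((F \land ((A \to B) \lor C)) \lor (\lnot D \land \lnot (\lnot E \land B))) \leftrightarrow (\lnot D \lor (\lnot F \leftrightarrow D))): β-rule — branch into ((F \land ((A \to B) \lor C)) \lor (\lnot D \land \lnot (\lnot E \land B))), (\lnot D \lor (\lnot F \leftrightarrow D))  //  \lnot ((F \land ((A \to B) \lor C)) \lor (\lnot D \land \lnot (\lnot E \land B))), \lnot (\lnot D \lor (\lnot F \leftrightarrow D)).
  branch 1 (add ((F \land ((A \to B) \lor C)) \lor (\lnot D \land \lnot (\lnot E \land B))), (\lnot D \lor (\lnot F \leftrightarrow D))):
    ((F \land ((A \to B) \lor C)) \lor (\lnot D \land \lnot (\lnot E \land B))): β-rule — branch into (F \land ((A \to B) \lor C))  //  (\lnot D \land \lnot (\lnot E \land B)).
      branch 1.1 (add (F \land ((A \to B) \lor C))):
        (F \land ((A \to B) \lor C)): α-rule — add F, ((A \to B) \lor C).
        (\lnot D \lor (\lnot F \leftrightarrow D)): β-rule — branch into \lnot D  //  (\lnot F \leftrightarrow D).
          branch 1.1.1 (add \lnot D):
            ((A \to B) \lor C): β-rule — branch into (A \to B)  //  C.
              branch 1.1.1.1 (add (A \to B)):
                (A \to B): β-rule — branch into \lnot A  //  B.
                  branch 1.1.1.1.1 (add \lnot A):
                    ○ open, literals {A=F, D=F, F=T}.
                  branch 1.1.1.1.2 (add B):
                    ○ open, literals {B=T, D=F, F=T}.
              branch 1.1.1.2 (add C):
                ○ open, literals {C=T, D=F, F=T}.
          branch 1.1.2 (add (\lnot F \leftrightarrow D)):
            ((A \to B) \lor C): β-rule — branch into (A \to B)  //  C.
              branch 1.1.2.1 (add (A \to B)):
                (\lnot F \leftrightarrow D): β-rule — branch into \lnot F, D  //  \lnot \lnot F, \lnot D.
                  branch 1.1.2.1.1 (add \lnot F, D):
                    × closes — contains both F and \lnot F.
                  branch 1.1.2.1.2 (add \lnot \lnot F, \lnot D):
                    (A \to B): β-rule — branch into \lnot A  //  B.
                      branch 1.1.2.1.2.1 (add \lnot A):
                        ○ open, literals {A=F, D=F, F=T}.
                      branch 1.1.2.1.2.2 (add B):
                        ○ open, literals {B=T, D=F, F=T}.
              branch 1.1.2.2 (add C):
                (\lnot F \leftrightarrow D): β-rule — branch into \lnot F, D  //  \lnot \lnot F, \lnot D.
                  branch 1.1.2.2.1 (add \lnot F, D):
                    × closes — contains both F and \lnot F.
                  branch 1.1.2.2.2 (add \lnot \lnot F, \lnot D):
                    ○ open, literals {C=T, D=F, F=T}.
      branch 1.2 (add (\lnot D \land \lnot (\lnot E \land B))):
        (\lnot D \land \lnot (\lnot E \land B)): α-rule — add \lnot D, \lnot (\lnot E \land B).
        (\lnot D \lor (\lnot F \leftrightarrow D)): β-rule — branch into \lnot D  //  (\lnot F \leftrightarrow D).
          branch 1.2.1 (add \lnot D):
            \lnot (\lnot E \land B): β-rule — branch into \lnot \lnot E  //  \lnot B.
              branch 1.2.1.1 (add \lnot \lnot E):
                ○ open, literals {D=F, E=T}.
              branch 1.2.1.2 (add \lnot B):
                ○ open, literals {B=F, D=F}.
          branch 1.2.2 (add (\lnot F \leftrightarrow D)):
            \lnot (\lnot E \land B): β-rule — branch into \lnot \lnot E  //  \lnot B.
              branch 1.2.2.1 (add \lnot \lnot E):
                (\lnot F \leftrightarrow D): β-rule — branch into \lnot F, D  //  \lnot \lnot F, \lnot D.
                  branch 1.2.2.1.1 (add \lnot F, D):
                    × closes — contains both D and \lnot D.
                  branch 1.2.2.1.2 (add \lnot \lnot F, \lnot D):
                    ○ open, literals {D=F, E=T, F=T}.
              branch 1.2.2.2 (add \lnot B):
                (\lnot F \leftrightarrow D): β-rule — branch into \lnot F, D  //  \lnot \lnot F, \lnot D.
                  branch 1.2.2.2.1 (add \lnot F, D):
                    × closes — contains both D and \lnot D.
                  branch 1.2.2.2.2 (add \lnot \lnot F, \lnot D):
                    ○ open, literals {B=F, D=F, F=T}.
  branch 2 (add \lnot ((F \land ((A \to B) \lor C)) \lor (\lnot D \land \lnot (\lnot E \land B))), \lnot (\lnot D \lor (\lnot F \leftrightarrow D))):
    \lnot ((F \land ((A \to B) \lor C)) \lor (\lnot D \land \lnot (\lnot E \land B))): α-rule — add \lnot (F \land ((A \to B) \lor C)), \lnot (\lnot D \land \lnot (\lnot E \land B)).
    \lnot (\lnot D \lor (\lnot F \leftrightarrow D)): α-rule — add \lnot \lnot D, \lnot (\lnot F \leftrightarrow D).
    \lnot (F \land ((A \to B) \lor C)): β-rule — branch into \lnot F  //  \lnot ((A \to B) \lor C).
      branch 2.1 (add \lnot F):
        \lnot (\lnot D \land \lnot (\lnot E \land B)): β-rule — branch into \lnot \lnot D  //  \lnot \lnot (\lnot E \land B).
          branch 2.1.1 (add \lnot \lnot D):
            \lnot (\lnot F \leftrightarrow D): β-rule — branch into \lnot F, \lnot D  //  \lnot \lnot F, D.
              branch 2.1.1.1 (add \lnot F, \lnot D):
                × closes — contains both D and \lnot D.
              branch 2.1.1.2 (add \lnot \lnot F, D):
                × closes — contains both F and \lnot F.
          branch 2.1.2 (add \lnot \lnot (\lnot E \land B)):
            \lnot \lnot (\lnot E \land B): α-rule — add \lnot E, B.
            \lnot (\lnot F \leftrightarrow D): β-rule — branch into \lnot F, \lnot D  //  \lnot \lnot F, D.
              branch 2.1.2.1 (add \lnot F, \lnot D):
                × closes — contains both D and \lnot D.
              branch 2.1.2.2 (add \lnot \lnot F, D):
                × closes — contains both F and \lnot F.
      branch 2.2 (add \lnot ((A \to B) \lor C)):
        \lnot ((A \to B) \lor C): α-rule — add \lnot (A \to B), \lnot C.
        \lnot (A \to B): α-rule — add A, \lnot B.
        \lnot (\lnot D \land \lnot (\lnot E \land B)): β-rule — branch into \lnot \lnot D  //  \lnot \lnot (\lnot E \land B).
          branch 2.2.1 (add \lnot \lnot D):
            \lnot (\lnot F \leftrightarrow D): β-rule — branch into \lnot F, \lnot D  //  \lnot \lnot F, D.
              branch 2.2.1.1 (add \lnot F, \lnot D):
                × closes — contains both D and \lnot D.
              branch 2.2.1.2 (add \lnot \lnot F, D):
                ○ open, literals {A=T, B=F, C=F, D=T, F=T}.
          branch 2.2.2 (add \lnot \lnot (\lnot E \land B)):
            \lnot \lnot (\lnot E \land B): α-rule — add \lnot E, B.
            × closes — contains both B and \lnot B.
10 branches closed, 11 open.
An open branch gives a satisfying assignment: A=F, D=F, F=T.

Satisfiable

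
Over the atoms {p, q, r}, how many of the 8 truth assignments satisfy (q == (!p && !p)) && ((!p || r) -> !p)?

3

Initial set: {T ((q == (!p && !p)) && ((!p || r) -> !p))}.
T ((q == (!p && !p)) && ((!p || r) -> !p)): α-rule — add T (q == (!p && !p)), T ((!p || r) -> !p).
T (q == (!p && !p)): β-rule — branch into T q, T (!p && !p)  //  F q, F (!p && !p).
  branch 1 (add T q, T (!p && !p)):
    T (!p && !p): α-rule — add T !p, T !p.
    T ((!p || r) -> !p): β-rule — branch into F (!p || r)  //  T !p.
      branch 1.1 (add F (!p || r)):
        F (!p || r): α-rule — add F !p, F r.
        × closes — contains both p and !p.
      branch 1.2 (add T !p):
        ○ open, literals {p=F, q=T}.
  branch 2 (add F q, F (!p && !p)):
    T ((!p || r) -> !p): β-rule — branch into F (!p || r)  //  T !p.
      branch 2.1 (add F (!p || r)):
        F (!p || r): α-rule — add F !p, F r.
        F (!p && !p): β-rule — branch into F !p  //  F !p.
          branch 2.1.1 (add F !p):
            ○ open, literals {p=T, q=F, r=F}.
          branch 2.1.2 (add F !p):
            ○ open, literals {p=T, q=F, r=F}.
      branch 2.2 (add T !p):
        F (!p && !p): β-rule — branch into F !p  //  F !p.
          branch 2.2.1 (add F !p):
            × closes — contains both p and !p.
          branch 2.2.2 (add F !p):
            × closes — contains both p and !p.
3 branches closed, 3 open.
Each open branch fixes some atoms; the unmentioned ones are free. Counting distinct full assignments: branch {p=F, q=T} (r) contributes 2 new; branch {p=T, q=F, r=F} (none free) contributes 1 new; branch {p=T, q=F, r=F} (none free) contributes 0 new. Total: 3.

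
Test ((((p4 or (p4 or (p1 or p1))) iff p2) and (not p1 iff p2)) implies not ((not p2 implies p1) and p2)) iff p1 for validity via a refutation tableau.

Not valid

Assume the negation and expand:
Initial set: {not (((((p4 or (p4 or (p1 or p1))) iff p2) and (not p1 iff p2)) implies not ((not p2 implies p1) and p2)) iff p1)}.
not (((((p4 or (p4 or (p1 or p1))) iff p2) and (not p1 iff p2)) implies not ((not p2 implies p1) and p2)) iff p1): β-rule — branch into ((((p4 or (p4 or (p1 or p1))) iff p2) and (not p1 iff p2)) implies not ((not p2 implies p1) and p2)), not p1  //  not ((((p4 or (p4 or (p1 or p1))) iff p2) and (not p1 iff p2)) implies not ((not p2 implies p1) and p2)), p1.
  branch 1 (add ((((p4 or (p4 or (p1 or p1))) iff p2) and (not p1 iff p2)) implies not ((not p2 implies p1) and p2)), not p1):
    ((((p4 or (p4 or (p1 or p1))) iff p2) and (not p1 iff p2)) implies not ((not p2 implies p1) and p2)): β-rule — branch into not (((p4 or (p4 or (p1 or p1))) iff p2) and (not p1 iff p2))  //  not ((not p2 implies p1) and p2).
      branch 1.1 (add not (((p4 or (p4 or (p1 or p1))) iff p2) and (not p1 iff p2))):
        not (((p4 or (p4 or (p1 or p1))) iff p2) and (not p1 iff p2)): β-rule — branch into not ((p4 or (p4 or (p1 or p1))) iff p2)  //  not (not p1 iff p2).
          branch 1.1.1 (add not ((p4 or (p4 or (p1 or p1))) iff p2)):
            not ((p4 or (p4 or (p1 or p1))) iff p2): β-rule — branch into (p4 or (p4 or (p1 or p1))), not p2  //  not (p4 or (p4 or (p1 or p1))), p2.
              branch 1.1.1.1 (add (p4 or (p4 or (p1 or p1))), not p2):
                (p4 or (p4 or (p1 or p1))): β-rule — branch into p4  //  (p4 or (p1 or p1)).
                  branch 1.1.1.1.1 (add p4):
                    ○ open, literals {p1=false, p2=false, p4=true}.
                  branch 1.1.1.1.2 (add (p4 or (p1 or p1))):
                    (p4 or (p1 or p1)): β-rule — branch into p4  //  (p1 or p1).
                      branch 1.1.1.1.2.1 (add p4):
                        ○ open, literals {p1=false, p2=false, p4=true}.
                      branch 1.1.1.1.2.2 (add (p1 or p1)):
                        (p1 or p1): β-rule — branch into p1  //  p1.
                          branch 1.1.1.1.2.2.1 (add p1):
                            × closes — contains both p1 and not p1.
                          branch 1.1.1.1.2.2.2 (add p1):
                            × closes — contains both p1 and not p1.
              branch 1.1.1.2 (add not (p4 or (p4 or (p1 or p1))), p2):
                not (p4 or (p4 or (p1 or p1))): α-rule — add not p4, not (p4 or (p1 or p1)).
                not (p4 or (p1 or p1)): α-rule — add not p4, not (p1 or p1).
                not (p1 or p1): α-rule — add not p1, not p1.
                ○ open, literals {p1=false, p2=true, p4=false}.
          branch 1.1.2 (add not (not p1 iff p2)):
            not (not p1 iff p2): β-rule — branch into not p1, not p2  //  not not p1, p2.
              branch 1.1.2.1 (add not p1, not p2):
                ○ open, literals {p1=false, p2=false}.
              branch 1.1.2.2 (add not not p1, p2):
                × closes — contains both p1 and not p1.
      branch 1.2 (add not ((not p2 implies p1) and p2)):
        not ((not p2 implies p1) and p2): β-rule — branch into not (not p2 implies p1)  //  not p2.
          branch 1.2.1 (add not (not p2 implies p1)):
            not (not p2 implies p1): α-rule — add not p2, not p1.
            ○ open, literals {p1=false, p2=false}.
          branch 1.2.2 (add not p2):
            ○ open, literals {p1=false, p2=false}.
  branch 2 (add not ((((p4 or (p4 or (p1 or p1))) iff p2) and (not p1 iff p2)) implies not ((not p2 implies p1) and p2)), p1):
    not ((((p4 or (p4 or (p1 or p1))) iff p2) and (not p1 iff p2)) implies not ((not p2 implies p1) and p2)): α-rule — add (((p4 or (p4 or (p1 or p1))) iff p2) and (not p1 iff p2)), not not ((not p2 implies p1) and p2).
    (((p4 or (p4 or (p1 or p1))) iff p2) and (not p1 iff p2)): α-rule — add ((p4 or (p4 or (p1 or p1))) iff p2), (not p1 iff p2).
    not not ((not p2 implies p1) and p2): α-rule — add (not p2 implies p1), p2.
    ((p4 or (p4 or (p1 or p1))) iff p2): β-rule — branch into (p4 or (p4 or (p1 or p1))), p2  //  not (p4 or (p4 or (p1 or p1))), not p2.
      branch 2.1 (add (p4 or (p4 or (p1 or p1))), p2):
        (not p1 iff p2): β-rule — branch into not p1, p2  //  not not p1, not p2.
          branch 2.1.1 (add not p1, p2):
            × closes — contains both p1 and not p1.
          branch 2.1.2 (add not not p1, not p2):
            × closes — contains both p2 and not p2.
      branch 2.2 (add not (p4 or (p4 or (p1 or p1))), not p2):
        × closes — contains both p2 and not p2.
6 branches closed, 6 open.
An open branch gives a countermodel: p1=false, p2=false, p4=true (unmentioned atoms arbitrary); under it the original formula is false.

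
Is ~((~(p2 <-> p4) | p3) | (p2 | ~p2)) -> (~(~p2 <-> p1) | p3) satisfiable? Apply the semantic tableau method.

Satisfiable

Initial set: {(~((~(p2 <-> p4) | p3) | (p2 | ~p2)) -> (~(~p2 <-> p1) | p3))}.
(~((~(p2 <-> p4) | p3) | (p2 | ~p2)) -> (~(~p2 <-> p1) | p3)): β-rule — branch into ~~((~(p2 <-> p4) | p3) | (p2 | ~p2))  //  (~(~p2 <-> p1) | p3).
  branch 1 (add ~~((~(p2 <-> p4) | p3) | (p2 | ~p2))):
    ~~((~(p2 <-> p4) | p3) | (p2 | ~p2)): β-rule — branch into (~(p2 <-> p4) | p3)  //  (p2 | ~p2).
      branch 1.1 (add (~(p2 <-> p4) | p3)):
        (~(p2 <-> p4) | p3): β-rule — branch into ~(p2 <-> p4)  //  p3.
          branch 1.1.1 (add ~(p2 <-> p4)):
            ~(p2 <-> p4): β-rule — branch into p2, ~p4  //  ~p2, p4.
              branch 1.1.1.1 (add p2, ~p4):
                ○ open, literals {p2=true, p4=false}.
              branch 1.1.1.2 (add ~p2, p4):
                ○ open, literals {p2=false, p4=true}.
          branch 1.1.2 (add p3):
            ○ open, literals {p3=true}.
      branch 1.2 (add (p2 | ~p2)):
        (p2 | ~p2): β-rule — branch into p2  //  ~p2.
          branch 1.2.1 (add p2):
            ○ open, literals {p2=true}.
          branch 1.2.2 (add ~p2):
            ○ open, literals {p2=false}.
  branch 2 (add (~(~p2 <-> p1) | p3)):
    (~(~p2 <-> p1) | p3): β-rule — branch into ~(~p2 <-> p1)  //  p3.
      branch 2.1 (add ~(~p2 <-> p1)):
        ~(~p2 <-> p1): β-rule — branch into ~p2, ~p1  //  ~~p2, p1.
          branch 2.1.1 (add ~p2, ~p1):
            ○ open, literals {p1=false, p2=false}.
          branch 2.1.2 (add ~~p2, p1):
            ○ open, literals {p1=true, p2=true}.
      branch 2.2 (add p3):
        ○ open, literals {p3=true}.
0 branches closed, 8 open.
An open branch gives a satisfying assignment: p2=true, p4=false.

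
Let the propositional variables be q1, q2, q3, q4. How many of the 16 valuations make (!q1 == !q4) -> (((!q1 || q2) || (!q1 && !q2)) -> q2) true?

Initial set: {((!q1 == !q4) -> (((!q1 || q2) || (!q1 && !q2)) -> q2))}.
((!q1 == !q4) -> (((!q1 || q2) || (!q1 && !q2)) -> q2)): β-rule — branch into !(!q1 == !q4)  //  (((!q1 || q2) || (!q1 && !q2)) -> q2).
  branch 1 (add !(!q1 == !q4)):
    !(!q1 == !q4): β-rule — branch into !q1, !!q4  //  !!q1, !q4.
      branch 1.1 (add !q1, !!q4):
        ○ open, literals {q1=0, q4=1}.
      branch 1.2 (add !!q1, !q4):
        ○ open, literals {q1=1, q4=0}.
  branch 2 (add (((!q1 || q2) || (!q1 && !q2)) -> q2)):
    (((!q1 || q2) || (!q1 && !q2)) -> q2): β-rule — branch into !((!q1 || q2) || (!q1 && !q2))  //  q2.
      branch 2.1 (add !((!q1 || q2) || (!q1 && !q2))):
        !((!q1 || q2) || (!q1 && !q2)): α-rule — add !(!q1 || q2), !(!q1 && !q2).
        !(!q1 || q2): α-rule — add !!q1, !q2.
        !(!q1 && !q2): β-rule — branch into !!q1  //  !!q2.
          branch 2.1.1 (add !!q1):
            ○ open, literals {q1=1, q2=0}.
          branch 2.1.2 (add !!q2):
            × closes — contains both q2 and !q2.
      branch 2.2 (add q2):
        ○ open, literals {q2=1}.
1 branch closed, 4 open.
Each open branch fixes some atoms; the unmentioned ones are free. Counting distinct full assignments: branch {q1=0, q4=1} (q2, q3) contributes 4 new; branch {q1=1, q4=0} (q2, q3) contributes 4 new; branch {q1=1, q2=0} (q3, q4) contributes 2 new; branch {q2=1} (q1, q3, q4) contributes 4 new. Total: 14.

14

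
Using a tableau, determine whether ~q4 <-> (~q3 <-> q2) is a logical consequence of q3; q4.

No

Initial set: {q3; q4; ~(~q4 <-> (~q3 <-> q2))}.
~(~q4 <-> (~q3 <-> q2)): β-rule — branch into ~q4, ~(~q3 <-> q2)  //  ~~q4, (~q3 <-> q2).
  branch 1 (add ~q4, ~(~q3 <-> q2)):
    × closes — contains both q4 and ~q4.
  branch 2 (add ~~q4, (~q3 <-> q2)):
    (~q3 <-> q2): β-rule — branch into ~q3, q2  //  ~~q3, ~q2.
      branch 2.1 (add ~q3, q2):
        × closes — contains both q3 and ~q3.
      branch 2.2 (add ~~q3, ~q2):
        ○ open, literals {q2=false, q3=true, q4=true}.
2 branches closed, 1 open.
An open branch gives a countermodel: q2=false, q3=true, q4=true (unmentioned atoms arbitrary); the premises hold there but the conclusion fails.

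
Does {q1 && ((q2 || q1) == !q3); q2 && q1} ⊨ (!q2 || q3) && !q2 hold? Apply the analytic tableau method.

No

Initial set: {T (q1 && ((q2 || q1) == !q3)); T (q2 && q1); F ((!q2 || q3) && !q2)}.
T (q1 && ((q2 || q1) == !q3)): α-rule — add T q1, T ((q2 || q1) == !q3).
T (q2 && q1): α-rule — add T q2, T q1.
F ((!q2 || q3) && !q2): β-rule — branch into F (!q2 || q3)  //  F !q2.
  branch 1 (add F (!q2 || q3)):
    F (!q2 || q3): α-rule — add F !q2, F q3.
    T ((q2 || q1) == !q3): β-rule — branch into T (q2 || q1), T !q3  //  F (q2 || q1), F !q3.
      branch 1.1 (add T (q2 || q1), T !q3):
        T (q2 || q1): β-rule — branch into T q2  //  T q1.
          branch 1.1.1 (add T q2):
            ○ open, literals {q1=1, q2=1, q3=0}.
          branch 1.1.2 (add T q1):
            ○ open, literals {q1=1, q2=1, q3=0}.
      branch 1.2 (add F (q2 || q1), F !q3):
        × closes — contains both q3 and !q3.
  branch 2 (add F !q2):
    T ((q2 || q1) == !q3): β-rule — branch into T (q2 || q1), T !q3  //  F (q2 || q1), F !q3.
      branch 2.1 (add T (q2 || q1), T !q3):
        T (q2 || q1): β-rule — branch into T q2  //  T q1.
          branch 2.1.1 (add T q2):
            ○ open, literals {q1=1, q2=1, q3=0}.
          branch 2.1.2 (add T q1):
            ○ open, literals {q1=1, q2=1, q3=0}.
      branch 2.2 (add F (q2 || q1), F !q3):
        F (q2 || q1): α-rule — add F q2, F q1.
        × closes — contains both q2 and !q2.
2 branches closed, 4 open.
An open branch gives a countermodel: q1=1, q2=1, q3=0 (unmentioned atoms arbitrary); the premises hold there but the conclusion fails.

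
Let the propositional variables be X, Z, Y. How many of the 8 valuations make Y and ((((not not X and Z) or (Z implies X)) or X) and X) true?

Initial set: {(Y and ((((not not X and Z) or (Z implies X)) or X) and X))}.
(Y and ((((not not X and Z) or (Z implies X)) or X) and X)): α-rule — add Y, ((((not not X and Z) or (Z implies X)) or X) and X).
((((not not X and Z) or (Z implies X)) or X) and X): α-rule — add (((not not X and Z) or (Z implies X)) or X), X.
(((not not X and Z) or (Z implies X)) or X): β-rule — branch into ((not not X and Z) or (Z implies X))  //  X.
  branch 1 (add ((not not X and Z) or (Z implies X))):
    ((not not X and Z) or (Z implies X)): β-rule — branch into (not not X and Z)  //  (Z implies X).
      branch 1.1 (add (not not X and Z)):
        (not not X and Z): α-rule — add not not X, Z.
        not not X: drop double negation, giving X.
        ○ open, literals {X=true, Y=true, Z=true}.
      branch 1.2 (add (Z implies X)):
        (Z implies X): β-rule — branch into not Z  //  X.
          branch 1.2.1 (add not Z):
            ○ open, literals {X=true, Y=true, Z=false}.
          branch 1.2.2 (add X):
            ○ open, literals {X=true, Y=true}.
  branch 2 (add X):
    ○ open, literals {X=true, Y=true}.
0 branches closed, 4 open.
Each open branch fixes some atoms; the unmentioned ones are free. Counting distinct full assignments: branch {X=true, Y=true, Z=true} (none free) contributes 1 new; branch {X=true, Y=true, Z=false} (none free) contributes 1 new; branch {X=true, Y=true} (Z) contributes 0 new; branch {X=true, Y=true} (Z) contributes 0 new. Total: 2.

2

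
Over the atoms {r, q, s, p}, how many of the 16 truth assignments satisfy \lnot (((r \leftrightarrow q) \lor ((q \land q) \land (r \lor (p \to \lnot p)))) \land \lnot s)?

Initial set: {\lnot (((r \leftrightarrow q) \lor ((q \land q) \land (r \lor (p \to \lnot p)))) \land \lnot s)}.
\lnot (((r \leftrightarrow q) \lor ((q \land q) \land (r \lor (p \to \lnot p)))) \land \lnot s): β-rule — branch into \lnot ((r \leftrightarrow q) \lor ((q \land q) \land (r \lor (p \to \lnot p))))  //  \lnot \lnot s.
  branch 1 (add \lnot ((r \leftrightarrow q) \lor ((q \land q) \land (r \lor (p \to \lnot p))))):
    \lnot ((r \leftrightarrow q) \lor ((q \land q) \land (r \lor (p \to \lnot p)))): α-rule — add \lnot (r \leftrightarrow q), \lnot ((q \land q) \land (r \lor (p \to \lnot p))).
    \lnot (r \leftrightarrow q): β-rule — branch into r, \lnot q  //  \lnot r, q.
      branch 1.1 (add r, \lnot q):
        \lnot ((q \land q) \land (r \lor (p \to \lnot p))): β-rule — branch into \lnot (q \land q)  //  \lnot (r \lor (p \to \lnot p)).
          branch 1.1.1 (add \lnot (q \land q)):
            \lnot (q \land q): β-rule — branch into \lnot q  //  \lnot q.
              branch 1.1.1.1 (add \lnot q):
                ○ open, literals {q=0, r=1}.
              branch 1.1.1.2 (add \lnot q):
                ○ open, literals {q=0, r=1}.
          branch 1.1.2 (add \lnot (r \lor (p \to \lnot p))):
            \lnot (r \lor (p \to \lnot p)): α-rule — add \lnot r, \lnot (p \to \lnot p).
            × closes — contains both r and \lnot r.
      branch 1.2 (add \lnot r, q):
        \lnot ((q \land q) \land (r \lor (p \to \lnot p))): β-rule — branch into \lnot (q \land q)  //  \lnot (r \lor (p \to \lnot p)).
          branch 1.2.1 (add \lnot (q \land q)):
            \lnot (q \land q): β-rule — branch into \lnot q  //  \lnot q.
              branch 1.2.1.1 (add \lnot q):
                × closes — contains both q and \lnot q.
              branch 1.2.1.2 (add \lnot q):
                × closes — contains both q and \lnot q.
          branch 1.2.2 (add \lnot (r \lor (p \to \lnot p))):
            \lnot (r \lor (p \to \lnot p)): α-rule — add \lnot r, \lnot (p \to \lnot p).
            \lnot (p \to \lnot p): α-rule — add p, \lnot \lnot p.
            ○ open, literals {p=1, q=1, r=0}.
  branch 2 (add \lnot \lnot s):
    ○ open, literals {s=1}.
3 branches closed, 4 open.
Each open branch fixes some atoms; the unmentioned ones are free. Counting distinct full assignments: branch {q=0, r=1} (s, p) contributes 4 new; branch {q=0, r=1} (s, p) contributes 0 new; branch {p=1, q=1, r=0} (s) contributes 2 new; branch {s=1} (r, q, p) contributes 5 new. Total: 11.

11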